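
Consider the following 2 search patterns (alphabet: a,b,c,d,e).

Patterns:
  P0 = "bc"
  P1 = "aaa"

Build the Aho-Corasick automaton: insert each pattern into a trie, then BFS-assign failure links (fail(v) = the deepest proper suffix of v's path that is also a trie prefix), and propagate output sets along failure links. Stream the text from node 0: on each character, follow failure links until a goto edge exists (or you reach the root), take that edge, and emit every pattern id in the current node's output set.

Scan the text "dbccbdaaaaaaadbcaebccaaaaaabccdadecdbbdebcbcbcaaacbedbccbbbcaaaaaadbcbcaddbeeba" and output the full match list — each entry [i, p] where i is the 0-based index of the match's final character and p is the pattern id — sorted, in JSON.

Build automaton:
Trie (insert patterns):
  0='ε' goto a→3 b→1
  1='b' goto c→2
  2='bc' goto ·  ←P0
  3='a' goto a→4
  4='aa' goto a→5
  5='aaa' goto ·  ←P1

Failure links (BFS by depth):
  fail(1) 'b': from fail(0)=0 chase 'b': 0 ⇒ 0;  out=∅∪out(0)=∅
  fail(3) 'a': from fail(0)=0 chase 'a': 0 ⇒ 0;  out=∅∪out(0)=∅
  fail(2) 'bc': from fail(1)=0 chase 'c': 0 ⇒ 0;  out={0}∪out(0)={0}
  fail(4) 'aa': from fail(3)=0 chase 'a': 0 ⇒ 3;  out=∅∪out(3)=∅
  fail(5) 'aaa': from fail(4)=3 chase 'a': 3 ⇒ 4;  out={1}∪out(4)={1}

Run:
pos 0 'd': at 0
pos 1 'b': at 1
pos 2 'c': at 2  → match P0@[1:2]
pos 3 'c': at 0 (via fail)
pos 4 'b': at 1
pos 5 'd': at 0 (via fail)
pos 6 'a': at 3
pos 7 'a': at 4
pos 8 'a': at 5  → match P1@[6:8]
pos 9 'a': at 5 (via fail)  → match P1@[7:9]
pos 10 'a': at 5 (via fail)  → match P1@[8:10]
pos 11 'a': at 5 (via fail)  → match P1@[9:11]
pos 12 'a': at 5 (via fail)  → match P1@[10:12]
pos 13 'd': at 0 (via fail)
pos 14 'b': at 1
pos 15 'c': at 2  → match P0@[14:15]
pos 16 'a': at 3 (via fail)
pos 17 'e': at 0 (via fail)
pos 18 'b': at 1
pos 19 'c': at 2  → match P0@[18:19]
pos 20 'c': at 0 (via fail)
pos 21 'a': at 3
pos 22 'a': at 4
pos 23 'a': at 5  → match P1@[21:23]
pos 24 'a': at 5 (via fail)  → match P1@[22:24]
pos 25 'a': at 5 (via fail)  → match P1@[23:25]
pos 26 'a': at 5 (via fail)  → match P1@[24:26]
pos 27 'b': at 1 (via fail)
pos 28 'c': at 2  → match P0@[27:28]
pos 29 'c': at 0 (via fail)
pos 30 'd': at 0
pos 31 'a': at 3
pos 32 'd': at 0 (via fail)
pos 33 'e': at 0
pos 34 'c': at 0
pos 35 'd': at 0
pos 36 'b': at 1
pos 37 'b': at 1 (via fail)
pos 38 'd': at 0 (via fail)
pos 39 'e': at 0
pos 40 'b': at 1
pos 41 'c': at 2  → match P0@[40:41]
pos 42 'b': at 1 (via fail)
pos 43 'c': at 2  → match P0@[42:43]
pos 44 'b': at 1 (via fail)
pos 45 'c': at 2  → match P0@[44:45]
pos 46 'a': at 3 (via fail)
pos 47 'a': at 4
pos 48 'a': at 5  → match P1@[46:48]
pos 49 'c': at 0 (via fail)
pos 50 'b': at 1
pos 51 'e': at 0 (via fail)
pos 52 'd': at 0
pos 53 'b': at 1
pos 54 'c': at 2  → match P0@[53:54]
pos 55 'c': at 0 (via fail)
pos 56 'b': at 1
pos 57 'b': at 1 (via fail)
pos 58 'b': at 1 (via fail)
pos 59 'c': at 2  → match P0@[58:59]
pos 60 'a': at 3 (via fail)
pos 61 'a': at 4
pos 62 'a': at 5  → match P1@[60:62]
pos 63 'a': at 5 (via fail)  → match P1@[61:63]
pos 64 'a': at 5 (via fail)  → match P1@[62:64]
pos 65 'a': at 5 (via fail)  → match P1@[63:65]
pos 66 'd': at 0 (via fail)
pos 67 'b': at 1
pos 68 'c': at 2  → match P0@[67:68]
pos 69 'b': at 1 (via fail)
pos 70 'c': at 2  → match P0@[69:70]
pos 71 'a': at 3 (via fail)
pos 72 'd': at 0 (via fail)
pos 73 'd': at 0
pos 74 'b': at 1
pos 75 'e': at 0 (via fail)
pos 76 'e': at 0
pos 77 'b': at 1
pos 78 'a': at 3 (via fail)

Result: [[2,0],[8,1],[9,1],[10,1],[11,1],[12,1],[15,0],[19,0],[23,1],[24,1],[25,1],[26,1],[28,0],[41,0],[43,0],[45,0],[48,1],[54,0],[59,0],[62,1],[63,1],[64,1],[65,1],[68,0],[70,0]]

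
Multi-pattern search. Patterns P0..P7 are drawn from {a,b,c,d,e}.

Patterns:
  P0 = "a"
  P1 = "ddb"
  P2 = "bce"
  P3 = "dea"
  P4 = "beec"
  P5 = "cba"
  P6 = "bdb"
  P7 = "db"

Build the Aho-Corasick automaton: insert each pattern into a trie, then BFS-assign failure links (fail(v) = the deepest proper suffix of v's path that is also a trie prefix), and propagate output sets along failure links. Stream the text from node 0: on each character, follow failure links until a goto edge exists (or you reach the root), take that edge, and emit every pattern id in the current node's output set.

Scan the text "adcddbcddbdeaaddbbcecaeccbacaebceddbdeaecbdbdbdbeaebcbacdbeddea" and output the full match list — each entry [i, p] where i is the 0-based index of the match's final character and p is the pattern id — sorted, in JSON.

Build automaton:
Trie nodes:
  n0 'ε': a→1 b→5 c→13 d→2
  n1 'a': ·  [P0 ends]
  n2 'd': b→18 d→3 e→8
  n3 'dd': b→4
  n4 'ddb': ·  [P1 ends]
  n5 'b': c→6 d→16 e→10
  n6 'bc': e→7
  n7 'bce': ·  [P2 ends]
  n8 'de': a→9
  n9 'dea': ·  [P3 ends]
  n10 'be': e→11
  n11 'bee': c→12
  n12 'beec': ·  [P4 ends]
  n13 'c': b→14
  n14 'cb': a→15
  n15 'cba': ·  [P5 ends]
  n16 'bd': b→17
  n17 'bdb': ·  [P6 ends]
  n18 'db': ·  [P7 ends]

Failure links (BFS by depth):
  n1('a'): parent n0 fail=0; on 'a' 0 → fail=0;  out {0}∪∅={0}
  n2('d'): parent n0 fail=0; on 'd' 0 → fail=0;  out ∅∪∅=∅
  n5('b'): parent n0 fail=0; on 'b' 0 → fail=0;  out ∅∪∅=∅
  n13('c'): parent n0 fail=0; on 'c' 0 → fail=0;  out ∅∪∅=∅
  n3('dd'): parent n2 fail=0; on 'd' 0 → fail=2;  out ∅∪∅=∅
  n6('bc'): parent n5 fail=0; on 'c' 0 → fail=13;  out ∅∪∅=∅
  n8('de'): parent n2 fail=0; on 'e' 0 → fail=0;  out ∅∪∅=∅
  n10('be'): parent n5 fail=0; on 'e' 0 → fail=0;  out ∅∪∅=∅
  n14('cb'): parent n13 fail=0; on 'b' 0 → fail=5;  out ∅∪∅=∅
  n16('bd'): parent n5 fail=0; on 'd' 0 → fail=2;  out ∅∪∅=∅
  n18('db'): parent n2 fail=0; on 'b' 0 → fail=5;  out {7}∪∅={7}
  n4('ddb'): parent n3 fail=2; on 'b' 2 → fail=18;  out {1}∪{7}={1,7}
  n7('bce'): parent n6 fail=13; on 'e' 13→0 → fail=0;  out {2}∪∅={2}
  n9('dea'): parent n8 fail=0; on 'a' 0 → fail=1;  out {3}∪{0}={0,3}
  n11('bee'): parent n10 fail=0; on 'e' 0 → fail=0;  out ∅∪∅=∅
  n15('cba'): parent n14 fail=5; on 'a' 5→0 → fail=1;  out {5}∪{0}={0,5}
  n17('bdb'): parent n16 fail=2; on 'b' 2 → fail=18;  out {6}∪{7}={6,7}
  n12('beec'): parent n11 fail=0; on 'c' 0 → fail=13;  out {4}∪∅={4}

Text stream:
[0] read 'a'  n0⇒n1  ** P0@[0:0]
[1] read 'd'  n1⇒n2 (via fail)
[2] read 'c'  n2⇒n13 (via fail)
[3] read 'd'  n13⇒n2 (via fail)
[4] read 'd'  n2⇒n3
[5] read 'b'  n3⇒n4  ** P1@[3:5],P7@[4:5]
[6] read 'c'  n4⇒n6 (via fail)
[7] read 'd'  n6⇒n2 (via fail)
[8] read 'd'  n2⇒n3
[9] read 'b'  n3⇒n4  ** P1@[7:9],P7@[8:9]
[10] read 'd'  n4⇒n16 (via fail)
[11] read 'e'  n16⇒n8 (via fail)
[12] read 'a'  n8⇒n9  ** P0@[12:12],P3@[10:12]
[13] read 'a'  n9⇒n1 (via fail)  ** P0@[13:13]
[14] read 'd'  n1⇒n2 (via fail)
[15] read 'd'  n2⇒n3
[16] read 'b'  n3⇒n4  ** P1@[14:16],P7@[15:16]
[17] read 'b'  n4⇒n5 (via fail)
[18] read 'c'  n5⇒n6
[19] read 'e'  n6⇒n7  ** P2@[17:19]
[20] read 'c'  n7⇒n13 (via fail)
[21] read 'a'  n13⇒n1 (via fail)  ** P0@[21:21]
[22] read 'e'  n1⇒n0 (via fail)
[23] read 'c'  n0⇒n13
[24] read 'c'  n13⇒n13 (via fail)
[25] read 'b'  n13⇒n14
[26] read 'a'  n14⇒n15  ** P0@[26:26],P5@[24:26]
[27] read 'c'  n15⇒n13 (via fail)
[28] read 'a'  n13⇒n1 (via fail)  ** P0@[28:28]
[29] read 'e'  n1⇒n0 (via fail)
[30] read 'b'  n0⇒n5
[31] read 'c'  n5⇒n6
[32] read 'e'  n6⇒n7  ** P2@[30:32]
[33] read 'd'  n7⇒n2 (via fail)
[34] read 'd'  n2⇒n3
[35] read 'b'  n3⇒n4  ** P1@[33:35],P7@[34:35]
[36] read 'd'  n4⇒n16 (via fail)
[37] read 'e'  n16⇒n8 (via fail)
[38] read 'a'  n8⇒n9  ** P0@[38:38],P3@[36:38]
[39] read 'e'  n9⇒n0 (via fail)
[40] read 'c'  n0⇒n13
[41] read 'b'  n13⇒n14
[42] read 'd'  n14⇒n16 (via fail)
[43] read 'b'  n16⇒n17  ** P6@[41:43],P7@[42:43]
[44] read 'd'  n17⇒n16 (via fail)
[45] read 'b'  n16⇒n17  ** P6@[43:45],P7@[44:45]
[46] read 'd'  n17⇒n16 (via fail)
[47] read 'b'  n16⇒n17  ** P6@[45:47],P7@[46:47]
[48] read 'e'  n17⇒n10 (via fail)
[49] read 'a'  n10⇒n1 (via fail)  ** P0@[49:49]
[50] read 'e'  n1⇒n0 (via fail)
[51] read 'b'  n0⇒n5
[52] read 'c'  n5⇒n6
[53] read 'b'  n6⇒n14 (via fail)
[54] read 'a'  n14⇒n15  ** P0@[54:54],P5@[52:54]
[55] read 'c'  n15⇒n13 (via fail)
[56] read 'd'  n13⇒n2 (via fail)
[57] read 'b'  n2⇒n18  ** P7@[56:57]
[58] read 'e'  n18⇒n10 (via fail)
[59] read 'd'  n10⇒n2 (via fail)
[60] read 'd'  n2⇒n3
[61] read 'e'  n3⇒n8 (via fail)
[62] read 'a'  n8⇒n9  ** P0@[62:62],P3@[60:62]

Matches: [[0,0],[5,1],[5,7],[9,1],[9,7],[12,0],[12,3],[13,0],[16,1],[16,7],[19,2],[21,0],[26,0],[26,5],[28,0],[32,2],[35,1],[35,7],[38,0],[38,3],[43,6],[43,7],[45,6],[45,7],[47,6],[47,7],[49,0],[54,0],[54,5],[57,7],[62,0],[62,3]]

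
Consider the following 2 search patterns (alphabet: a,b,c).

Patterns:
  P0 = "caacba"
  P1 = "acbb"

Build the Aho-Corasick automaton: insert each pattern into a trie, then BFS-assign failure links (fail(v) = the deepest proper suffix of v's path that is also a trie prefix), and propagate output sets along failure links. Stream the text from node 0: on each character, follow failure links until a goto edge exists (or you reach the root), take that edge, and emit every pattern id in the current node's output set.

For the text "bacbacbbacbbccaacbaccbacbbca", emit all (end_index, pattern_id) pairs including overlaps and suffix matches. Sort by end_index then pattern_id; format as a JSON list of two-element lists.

Build automaton:
Trie nodes:
  n0 'ε': a→7 c→1
  n1 'c': a→2
  n2 'ca': a→3
  n3 'caa': c→4
  n4 'caac': b→5
  n5 'caacb': a→6
  n6 'caacba': ·  [P0 ends]
  n7 'a': c→8
  n8 'ac': b→9
  n9 'acb': b→10
  n10 'acbb': ·  [P1 ends]

Failure links (BFS by depth):
  fail(1) 'c': from fail(0)=0 chase 'c': 0 ⇒ 0;  out=∅∪out(0)=∅
  fail(7) 'a': from fail(0)=0 chase 'a': 0 ⇒ 0;  out=∅∪out(0)=∅
  fail(2) 'ca': from fail(1)=0 chase 'a': 0 ⇒ 7;  out=∅∪out(7)=∅
  fail(8) 'ac': from fail(7)=0 chase 'c': 0 ⇒ 1;  out=∅∪out(1)=∅
  fail(3) 'caa': from fail(2)=7 chase 'a': 7→0 ⇒ 7;  out=∅∪out(7)=∅
  fail(9) 'acb': from fail(8)=1 chase 'b': 1→0 ⇒ 0;  out=∅∪out(0)=∅
  fail(4) 'caac': from fail(3)=7 chase 'c': 7 ⇒ 8;  out=∅∪out(8)=∅
  fail(10) 'acbb': from fail(9)=0 chase 'b': 0 ⇒ 0;  out={1}∪out(0)={1}
  fail(5) 'caacb': from fail(4)=8 chase 'b': 8 ⇒ 9;  out=∅∪out(9)=∅
  fail(6) 'caacba': from fail(5)=9 chase 'a': 9→0 ⇒ 7;  out={0}∪out(7)={0}

Run:
[0] read 'b'  n0⇒n0
[1] read 'a'  n0⇒n7
[2] read 'c'  n7⇒n8
[3] read 'b'  n8⇒n9
[4] read 'a'  n9⇒n7 (fail-walked)
[5] read 'c'  n7⇒n8
[6] read 'b'  n8⇒n9
[7] read 'b'  n9⇒n10  → match P1@[4:7]
[8] read 'a'  n10⇒n7 (fail-walked)
[9] read 'c'  n7⇒n8
[10] read 'b'  n8⇒n9
[11] read 'b'  n9⇒n10  → match P1@[8:11]
[12] read 'c'  n10⇒n1 (fail-walked)
[13] read 'c'  n1⇒n1 (fail-walked)
[14] read 'a'  n1⇒n2
[15] read 'a'  n2⇒n3
[16] read 'c'  n3⇒n4
[17] read 'b'  n4⇒n5
[18] read 'a'  n5⇒n6  → match P0@[13:18]
[19] read 'c'  n6⇒n8 (fail-walked)
[20] read 'c'  n8⇒n1 (fail-walked)
[21] read 'b'  n1⇒n0 (fail-walked)
[22] read 'a'  n0⇒n7
[23] read 'c'  n7⇒n8
[24] read 'b'  n8⇒n9
[25] read 'b'  n9⇒n10  → match P1@[22:25]
[26] read 'c'  n10⇒n1 (fail-walked)
[27] read 'a'  n1⇒n2

Result: [[7,1],[11,1],[18,0],[25,1]]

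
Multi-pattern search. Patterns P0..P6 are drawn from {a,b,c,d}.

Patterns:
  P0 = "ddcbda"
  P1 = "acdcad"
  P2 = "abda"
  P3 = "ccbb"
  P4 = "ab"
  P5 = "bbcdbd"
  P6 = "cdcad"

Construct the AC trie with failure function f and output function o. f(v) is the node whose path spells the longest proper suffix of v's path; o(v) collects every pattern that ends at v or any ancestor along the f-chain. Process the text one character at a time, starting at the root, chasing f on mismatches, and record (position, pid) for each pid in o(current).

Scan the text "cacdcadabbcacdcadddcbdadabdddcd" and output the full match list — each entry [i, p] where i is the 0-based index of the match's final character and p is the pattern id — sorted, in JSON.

Build:
Trie (insert patterns):
  0='ε' goto a→7 b→20 c→16 d→1
  1='d' goto d→2
  2='dd' goto c→3
  3='ddc' goto b→4
  4='ddcb' goto d→5
  5='ddcbd' goto a→6
  6='ddcbda' goto ·  [P0 ends]
  7='a' goto b→13 c→8
  8='ac' goto d→9
  9='acd' goto c→10
  10='acdc' goto a→11
  11='acdca' goto d→12
  12='acdcad' goto ·  [P1 ends]
  13='ab' goto d→14  [P4 ends]
  14='abd' goto a→15
  15='abda' goto ·  [P2 ends]
  16='c' goto c→17 d→26
  17='cc' goto b→18
  18='ccb' goto b→19
  19='ccbb' goto ·  [P3 ends]
  20='b' goto b→21
  21='bb' goto c→22
  22='bbc' goto d→23
  23='bbcd' goto b→24
  24='bbcdb' goto d→25
  25='bbcdbd' goto ·  [P5 ends]
  26='cd' goto c→27
  27='cdc' goto a→28
  28='cdca' goto d→29
  29='cdcad' goto ·  [P6 ends]

Failure links (BFS by depth):
  fail(1) 'd': from fail(0)=0 chase 'd': 0 ⇒ 0;  out=∅∪out(0)=∅
  fail(7) 'a': from fail(0)=0 chase 'a': 0 ⇒ 0;  out=∅∪out(0)=∅
  fail(16) 'c': from fail(0)=0 chase 'c': 0 ⇒ 0;  out=∅∪out(0)=∅
  fail(20) 'b': from fail(0)=0 chase 'b': 0 ⇒ 0;  out=∅∪out(0)=∅
  fail(2) 'dd': from fail(1)=0 chase 'd': 0 ⇒ 1;  out=∅∪out(1)=∅
  fail(8) 'ac': from fail(7)=0 chase 'c': 0 ⇒ 16;  out=∅∪out(16)=∅
  fail(13) 'ab': from fail(7)=0 chase 'b': 0 ⇒ 20;  out={4}∪out(20)={4}
  fail(17) 'cc': from fail(16)=0 chase 'c': 0 ⇒ 16;  out=∅∪out(16)=∅
  fail(21) 'bb': from fail(20)=0 chase 'b': 0 ⇒ 20;  out=∅∪out(20)=∅
  fail(26) 'cd': from fail(16)=0 chase 'd': 0 ⇒ 1;  out=∅∪out(1)=∅
  fail(3) 'ddc': from fail(2)=1 chase 'c': 1→0 ⇒ 16;  out=∅∪out(16)=∅
  fail(9) 'acd': from fail(8)=16 chase 'd': 16 ⇒ 26;  out=∅∪out(26)=∅
  fail(14) 'abd': from fail(13)=20 chase 'd': 20→0 ⇒ 1;  out=∅∪out(1)=∅
  fail(18) 'ccb': from fail(17)=16 chase 'b': 16→0 ⇒ 20;  out=∅∪out(20)=∅
  fail(22) 'bbc': from fail(21)=20 chase 'c': 20→0 ⇒ 16;  out=∅∪out(16)=∅
  fail(27) 'cdc': from fail(26)=1 chase 'c': 1→0 ⇒ 16;  out=∅∪out(16)=∅
  fail(4) 'ddcb': from fail(3)=16 chase 'b': 16→0 ⇒ 20;  out=∅∪out(20)=∅
  fail(10) 'acdc': from fail(9)=26 chase 'c': 26 ⇒ 27;  out=∅∪out(27)=∅
  fail(15) 'abda': from fail(14)=1 chase 'a': 1→0 ⇒ 7;  out={2}∪out(7)={2}
  fail(19) 'ccbb': from fail(18)=20 chase 'b': 20 ⇒ 21;  out={3}∪out(21)={3}
  fail(23) 'bbcd': from fail(22)=16 chase 'd': 16 ⇒ 26;  out=∅∪out(26)=∅
  fail(28) 'cdca': from fail(27)=16 chase 'a': 16→0 ⇒ 7;  out=∅∪out(7)=∅
  fail(5) 'ddcbd': from fail(4)=20 chase 'd': 20→0 ⇒ 1;  out=∅∪out(1)=∅
  fail(11) 'acdca': from fail(10)=27 chase 'a': 27 ⇒ 28;  out=∅∪out(28)=∅
  fail(24) 'bbcdb': from fail(23)=26 chase 'b': 26→1→0 ⇒ 20;  out=∅∪out(20)=∅
  fail(29) 'cdcad': from fail(28)=7 chase 'd': 7→0 ⇒ 1;  out={6}∪out(1)={6}
  fail(6) 'ddcbda': from fail(5)=1 chase 'a': 1→0 ⇒ 7;  out={0}∪out(7)={0}
  fail(12) 'acdcad': from fail(11)=28 chase 'd': 28 ⇒ 29;  out={1}∪out(29)={1,6}
  fail(25) 'bbcdbd': from fail(24)=20 chase 'd': 20→0 ⇒ 1;  out={5}∪out(1)={5}

Text stream:
pos 0 'c': at 16
pos 1 'a': at 7 (fail-walked)
pos 2 'c': at 8
pos 3 'd': at 9
pos 4 'c': at 10
pos 5 'a': at 11
pos 6 'd': at 12  ** P1@[1:6],P6@[2:6]
pos 7 'a': at 7 (fail-walked)
pos 8 'b': at 13  ** P4@[7:8]
pos 9 'b': at 21 (fail-walked)
pos 10 'c': at 22
pos 11 'a': at 7 (fail-walked)
pos 12 'c': at 8
pos 13 'd': at 9
pos 14 'c': at 10
pos 15 'a': at 11
pos 16 'd': at 12  ** P1@[11:16],P6@[12:16]
pos 17 'd': at 2 (fail-walked)
pos 18 'd': at 2 (fail-walked)
pos 19 'c': at 3
pos 20 'b': at 4
pos 21 'd': at 5
pos 22 'a': at 6  ** P0@[17:22]
pos 23 'd': at 1 (fail-walked)
pos 24 'a': at 7 (fail-walked)
pos 25 'b': at 13  ** P4@[24:25]
pos 26 'd': at 14
pos 27 'd': at 2 (fail-walked)
pos 28 'd': at 2 (fail-walked)
pos 29 'c': at 3
pos 30 'd': at 26 (fail-walked)

Matches: [[6,1],[6,6],[8,4],[16,1],[16,6],[22,0],[25,4]]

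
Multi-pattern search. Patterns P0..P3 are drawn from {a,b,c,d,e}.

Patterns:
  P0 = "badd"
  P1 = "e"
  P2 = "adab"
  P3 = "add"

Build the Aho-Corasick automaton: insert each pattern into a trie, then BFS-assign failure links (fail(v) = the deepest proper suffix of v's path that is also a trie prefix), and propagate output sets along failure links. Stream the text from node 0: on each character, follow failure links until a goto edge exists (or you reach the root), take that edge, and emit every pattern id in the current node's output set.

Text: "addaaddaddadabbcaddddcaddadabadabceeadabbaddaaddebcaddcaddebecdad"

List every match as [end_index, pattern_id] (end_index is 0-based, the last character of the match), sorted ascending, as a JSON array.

Build:
Trie (insert patterns):
  0='ε' goto a→6 b→1 e→5
  1='b' goto a→2
  2='ba' goto d→3
  3='bad' goto d→4
  4='badd' goto ·  [P0 ends]
  5='e' goto ·  [P1 ends]
  6='a' goto d→7
  7='ad' goto a→8 d→10
  8='ada' goto b→9
  9='adab' goto ·  [P2 ends]
  10='add' goto ·  [P3 ends]

Failure links (BFS by depth):
  fail(1) 'b': from fail(0)=0 chase 'b': 0 ⇒ 0;  out=∅∪out(0)=∅
  fail(5) 'e': from fail(0)=0 chase 'e': 0 ⇒ 0;  out={1}∪out(0)={1}
  fail(6) 'a': from fail(0)=0 chase 'a': 0 ⇒ 0;  out=∅∪out(0)=∅
  fail(2) 'ba': from fail(1)=0 chase 'a': 0 ⇒ 6;  out=∅∪out(6)=∅
  fail(7) 'ad': from fail(6)=0 chase 'd': 0 ⇒ 0;  out=∅∪out(0)=∅
  fail(3) 'bad': from fail(2)=6 chase 'd': 6 ⇒ 7;  out=∅∪out(7)=∅
  fail(8) 'ada': from fail(7)=0 chase 'a': 0 ⇒ 6;  out=∅∪out(6)=∅
  fail(10) 'add': from fail(7)=0 chase 'd': 0 ⇒ 0;  out={3}∪out(0)={3}
  fail(4) 'badd': from fail(3)=7 chase 'd': 7 ⇒ 10;  out={0}∪out(10)={0,3}
  fail(9) 'adab': from fail(8)=6 chase 'b': 6→0 ⇒ 1;  out={2}∪out(1)={2}

Scan:
pos 0 'a': at 6
pos 1 'd': at 7
pos 2 'd': at 10  ** P3@[0:2]
pos 3 'a': at 6 (via fail)
pos 4 'a': at 6 (via fail)
pos 5 'd': at 7
pos 6 'd': at 10  ** P3@[4:6]
pos 7 'a': at 6 (via fail)
pos 8 'd': at 7
pos 9 'd': at 10  ** P3@[7:9]
pos 10 'a': at 6 (via fail)
pos 11 'd': at 7
pos 12 'a': at 8
pos 13 'b': at 9  ** P2@[10:13]
pos 14 'b': at 1 (via fail)
pos 15 'c': at 0 (via fail)
pos 16 'a': at 6
pos 17 'd': at 7
pos 18 'd': at 10  ** P3@[16:18]
pos 19 'd': at 0 (via fail)
pos 20 'd': at 0
pos 21 'c': at 0
pos 22 'a': at 6
pos 23 'd': at 7
pos 24 'd': at 10  ** P3@[22:24]
pos 25 'a': at 6 (via fail)
pos 26 'd': at 7
pos 27 'a': at 8
pos 28 'b': at 9  ** P2@[25:28]
pos 29 'a': at 2 (via fail)
pos 30 'd': at 3
pos 31 'a': at 8 (via fail)
pos 32 'b': at 9  ** P2@[29:32]
pos 33 'c': at 0 (via fail)
pos 34 'e': at 5  ** P1@[34:34]
pos 35 'e': at 5 (via fail)  ** P1@[35:35]
pos 36 'a': at 6 (via fail)
pos 37 'd': at 7
pos 38 'a': at 8
pos 39 'b': at 9  ** P2@[36:39]
pos 40 'b': at 1 (via fail)
pos 41 'a': at 2
pos 42 'd': at 3
pos 43 'd': at 4  ** P0@[40:43],P3@[41:43]
pos 44 'a': at 6 (via fail)
pos 45 'a': at 6 (via fail)
pos 46 'd': at 7
pos 47 'd': at 10  ** P3@[45:47]
pos 48 'e': at 5 (via fail)  ** P1@[48:48]
pos 49 'b': at 1 (via fail)
pos 50 'c': at 0 (via fail)
pos 51 'a': at 6
pos 52 'd': at 7
pos 53 'd': at 10  ** P3@[51:53]
pos 54 'c': at 0 (via fail)
pos 55 'a': at 6
pos 56 'd': at 7
pos 57 'd': at 10  ** P3@[55:57]
pos 58 'e': at 5 (via fail)  ** P1@[58:58]
pos 59 'b': at 1 (via fail)
pos 60 'e': at 5 (via fail)  ** P1@[60:60]
pos 61 'c': at 0 (via fail)
pos 62 'd': at 0
pos 63 'a': at 6
pos 64 'd': at 7

All matches (sorted): [[2,3],[6,3],[9,3],[13,2],[18,3],[24,3],[28,2],[32,2],[34,1],[35,1],[39,2],[43,0],[43,3],[47,3],[48,1],[53,3],[57,3],[58,1],[60,1]]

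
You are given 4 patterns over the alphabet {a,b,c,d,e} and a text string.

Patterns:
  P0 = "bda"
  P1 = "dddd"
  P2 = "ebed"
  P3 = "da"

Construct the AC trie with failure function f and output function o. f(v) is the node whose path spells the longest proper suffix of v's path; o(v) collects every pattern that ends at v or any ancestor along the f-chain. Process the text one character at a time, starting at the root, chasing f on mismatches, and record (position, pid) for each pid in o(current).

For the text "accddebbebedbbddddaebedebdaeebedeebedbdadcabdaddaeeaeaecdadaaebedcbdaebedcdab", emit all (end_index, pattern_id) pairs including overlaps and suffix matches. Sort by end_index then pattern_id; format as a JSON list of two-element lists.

Build:
Trie (insert patterns):
  0='ε' goto b→1 d→4 e→8
  1='b' goto d→2
  2='bd' goto a→3
  3='bda' goto ·  ←P0
  4='d' goto a→12 d→5
  5='dd' goto d→6
  6='ddd' goto d→7
  7='dddd' goto ·  ←P1
  8='e' goto b→9
  9='eb' goto e→10
  10='ebe' goto d→11
  11='ebed' goto ·  ←P2
  12='da' goto ·  ←P3

Failure links (BFS by depth):
  n1('b'): parent n0 fail=0; on 'b' 0 → fail=0;  out ∅∪∅=∅
  n4('d'): parent n0 fail=0; on 'd' 0 → fail=0;  out ∅∪∅=∅
  n8('e'): parent n0 fail=0; on 'e' 0 → fail=0;  out ∅∪∅=∅
  n2('bd'): parent n1 fail=0; on 'd' 0 → fail=4;  out ∅∪∅=∅
  n5('dd'): parent n4 fail=0; on 'd' 0 → fail=4;  out ∅∪∅=∅
  n9('eb'): parent n8 fail=0; on 'b' 0 → fail=1;  out ∅∪∅=∅
  n12('da'): parent n4 fail=0; on 'a' 0 → fail=0;  out {3}∪∅={3}
  n3('bda'): parent n2 fail=4; on 'a' 4 → fail=12;  out {0}∪{3}={0,3}
  n6('ddd'): parent n5 fail=4; on 'd' 4 → fail=5;  out ∅∪∅=∅
  n10('ebe'): parent n9 fail=1; on 'e' 1→0 → fail=8;  out ∅∪∅=∅
  n7('dddd'): parent n6 fail=5; on 'd' 5 → fail=6;  out {1}∪∅={1}
  n11('ebed'): parent n10 fail=8; on 'd' 8→0 → fail=4;  out {2}∪∅={2}

Text stream:
pos 0 'a': at 0
pos 1 'c': at 0
pos 2 'c': at 0
pos 3 'd': at 4
pos 4 'd': at 5
pos 5 'e': at 8 (fail-walked)
pos 6 'b': at 9
pos 7 'b': at 1 (fail-walked)
pos 8 'e': at 8 (fail-walked)
pos 9 'b': at 9
pos 10 'e': at 10
pos 11 'd': at 11  ** P2@[8:11]
pos 12 'b': at 1 (fail-walked)
pos 13 'b': at 1 (fail-walked)
pos 14 'd': at 2
pos 15 'd': at 5 (fail-walked)
pos 16 'd': at 6
pos 17 'd': at 7  ** P1@[14:17]
pos 18 'a': at 12 (fail-walked)  ** P3@[17:18]
pos 19 'e': at 8 (fail-walked)
pos 20 'b': at 9
pos 21 'e': at 10
pos 22 'd': at 11  ** P2@[19:22]
pos 23 'e': at 8 (fail-walked)
pos 24 'b': at 9
pos 25 'd': at 2 (fail-walked)
pos 26 'a': at 3  ** P0@[24:26],P3@[25:26]
pos 27 'e': at 8 (fail-walked)
pos 28 'e': at 8 (fail-walked)
pos 29 'b': at 9
pos 30 'e': at 10
pos 31 'd': at 11  ** P2@[28:31]
pos 32 'e': at 8 (fail-walked)
pos 33 'e': at 8 (fail-walked)
pos 34 'b': at 9
pos 35 'e': at 10
pos 36 'd': at 11  ** P2@[33:36]
pos 37 'b': at 1 (fail-walked)
pos 38 'd': at 2
pos 39 'a': at 3  ** P0@[37:39],P3@[38:39]
pos 40 'd': at 4 (fail-walked)
pos 41 'c': at 0 (fail-walked)
pos 42 'a': at 0
pos 43 'b': at 1
pos 44 'd': at 2
pos 45 'a': at 3  ** P0@[43:45],P3@[44:45]
pos 46 'd': at 4 (fail-walked)
pos 47 'd': at 5
pos 48 'a': at 12 (fail-walked)  ** P3@[47:48]
pos 49 'e': at 8 (fail-walked)
pos 50 'e': at 8 (fail-walked)
pos 51 'a': at 0 (fail-walked)
pos 52 'e': at 8
pos 53 'a': at 0 (fail-walked)
pos 54 'e': at 8
pos 55 'c': at 0 (fail-walked)
pos 56 'd': at 4
pos 57 'a': at 12  ** P3@[56:57]
pos 58 'd': at 4 (fail-walked)
pos 59 'a': at 12  ** P3@[58:59]
pos 60 'a': at 0 (fail-walked)
pos 61 'e': at 8
pos 62 'b': at 9
pos 63 'e': at 10
pos 64 'd': at 11  ** P2@[61:64]
pos 65 'c': at 0 (fail-walked)
pos 66 'b': at 1
pos 67 'd': at 2
pos 68 'a': at 3  ** P0@[66:68],P3@[67:68]
pos 69 'e': at 8 (fail-walked)
pos 70 'b': at 9
pos 71 'e': at 10
pos 72 'd': at 11  ** P2@[69:72]
pos 73 'c': at 0 (fail-walked)
pos 74 'd': at 4
pos 75 'a': at 12  ** P3@[74:75]
pos 76 'b': at 1 (fail-walked)

Result: [[11,2],[17,1],[18,3],[22,2],[26,0],[26,3],[31,2],[36,2],[39,0],[39,3],[45,0],[45,3],[48,3],[57,3],[59,3],[64,2],[68,0],[68,3],[72,2],[75,3]]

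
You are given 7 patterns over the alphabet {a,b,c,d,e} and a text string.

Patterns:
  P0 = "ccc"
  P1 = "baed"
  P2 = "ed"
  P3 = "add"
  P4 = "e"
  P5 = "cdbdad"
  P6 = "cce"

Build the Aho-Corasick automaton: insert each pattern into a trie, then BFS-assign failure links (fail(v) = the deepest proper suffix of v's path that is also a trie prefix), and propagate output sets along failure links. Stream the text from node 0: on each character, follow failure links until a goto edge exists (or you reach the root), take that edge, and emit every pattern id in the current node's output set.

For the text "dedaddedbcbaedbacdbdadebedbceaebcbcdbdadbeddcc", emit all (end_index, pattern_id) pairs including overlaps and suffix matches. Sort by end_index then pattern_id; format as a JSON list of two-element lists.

Construct AC machine:
Trie nodes:
  n0 'ε': a→10 b→4 c→1 e→8
  n1 'c': c→2 d→13
  n2 'cc': c→3 e→18
  n3 'ccc': ·  [P0 ends]
  n4 'b': a→5
  n5 'ba': e→6
  n6 'bae': d→7
  n7 'baed': ·  [P1 ends]
  n8 'e': d→9  [P4 ends]
  n9 'ed': ·  [P2 ends]
  n10 'a': d→11
  n11 'ad': d→12
  n12 'add': ·  [P3 ends]
  n13 'cd': b→14
  n14 'cdb': d→15
  n15 'cdbd': a→16
  n16 'cdbda': d→17
  n17 'cdbdad': ·  [P5 ends]
  n18 'cce': ·  [P6 ends]

Failure links (BFS by depth):
  fail(1) 'c': from fail(0)=0 chase 'c': 0 ⇒ 0;  out=∅∪out(0)=∅
  fail(4) 'b': from fail(0)=0 chase 'b': 0 ⇒ 0;  out=∅∪out(0)=∅
  fail(8) 'e': from fail(0)=0 chase 'e': 0 ⇒ 0;  out={4}∪out(0)={4}
  fail(10) 'a': from fail(0)=0 chase 'a': 0 ⇒ 0;  out=∅∪out(0)=∅
  fail(2) 'cc': from fail(1)=0 chase 'c': 0 ⇒ 1;  out=∅∪out(1)=∅
  fail(5) 'ba': from fail(4)=0 chase 'a': 0 ⇒ 10;  out=∅∪out(10)=∅
  fail(9) 'ed': from fail(8)=0 chase 'd': 0 ⇒ 0;  out={2}∪out(0)={2}
  fail(11) 'ad': from fail(10)=0 chase 'd': 0 ⇒ 0;  out=∅∪out(0)=∅
  fail(13) 'cd': from fail(1)=0 chase 'd': 0 ⇒ 0;  out=∅∪out(0)=∅
  fail(3) 'ccc': from fail(2)=1 chase 'c': 1 ⇒ 2;  out={0}∪out(2)={0}
  fail(6) 'bae': from fail(5)=10 chase 'e': 10→0 ⇒ 8;  out=∅∪out(8)={4}
  fail(12) 'add': from fail(11)=0 chase 'd': 0 ⇒ 0;  out={3}∪out(0)={3}
  fail(14) 'cdb': from fail(13)=0 chase 'b': 0 ⇒ 4;  out=∅∪out(4)=∅
  fail(18) 'cce': from fail(2)=1 chase 'e': 1→0 ⇒ 8;  out={6}∪out(8)={4,6}
  fail(7) 'baed': from fail(6)=8 chase 'd': 8 ⇒ 9;  out={1}∪out(9)={1,2}
  fail(15) 'cdbd': from fail(14)=4 chase 'd': 4→0 ⇒ 0;  out=∅∪out(0)=∅
  fail(16) 'cdbda': from fail(15)=0 chase 'a': 0 ⇒ 10;  out=∅∪out(10)=∅
  fail(17) 'cdbdad': from fail(16)=10 chase 'd': 10 ⇒ 11;  out={5}∪out(11)={5}

Run:
[0] read 'd'  n0⇒n0
[1] read 'e'  n0⇒n8  → match P4@[1:1]
[2] read 'd'  n8⇒n9  → match P2@[1:2]
[3] read 'a'  n9⇒n10 (via fail)
[4] read 'd'  n10⇒n11
[5] read 'd'  n11⇒n12  → match P3@[3:5]
[6] read 'e'  n12⇒n8 (via fail)  → match P4@[6:6]
[7] read 'd'  n8⇒n9  → match P2@[6:7]
[8] read 'b'  n9⇒n4 (via fail)
[9] read 'c'  n4⇒n1 (via fail)
[10] read 'b'  n1⇒n4 (via fail)
[11] read 'a'  n4⇒n5
[12] read 'e'  n5⇒n6  → match P4@[12:12]
[13] read 'd'  n6⇒n7  → match P1@[10:13],P2@[12:13]
[14] read 'b'  n7⇒n4 (via fail)
[15] read 'a'  n4⇒n5
[16] read 'c'  n5⇒n1 (via fail)
[17] read 'd'  n1⇒n13
[18] read 'b'  n13⇒n14
[19] read 'd'  n14⇒n15
[20] read 'a'  n15⇒n16
[21] read 'd'  n16⇒n17  → match P5@[16:21]
[22] read 'e'  n17⇒n8 (via fail)  → match P4@[22:22]
[23] read 'b'  n8⇒n4 (via fail)
[24] read 'e'  n4⇒n8 (via fail)  → match P4@[24:24]
[25] read 'd'  n8⇒n9  → match P2@[24:25]
[26] read 'b'  n9⇒n4 (via fail)
[27] read 'c'  n4⇒n1 (via fail)
[28] read 'e'  n1⇒n8 (via fail)  → match P4@[28:28]
[29] read 'a'  n8⇒n10 (via fail)
[30] read 'e'  n10⇒n8 (via fail)  → match P4@[30:30]
[31] read 'b'  n8⇒n4 (via fail)
[32] read 'c'  n4⇒n1 (via fail)
[33] read 'b'  n1⇒n4 (via fail)
[34] read 'c'  n4⇒n1 (via fail)
[35] read 'd'  n1⇒n13
[36] read 'b'  n13⇒n14
[37] read 'd'  n14⇒n15
[38] read 'a'  n15⇒n16
[39] read 'd'  n16⇒n17  → match P5@[34:39]
[40] read 'b'  n17⇒n4 (via fail)
[41] read 'e'  n4⇒n8 (via fail)  → match P4@[41:41]
[42] read 'd'  n8⇒n9  → match P2@[41:42]
[43] read 'd'  n9⇒n0 (via fail)
[44] read 'c'  n0⇒n1
[45] read 'c'  n1⇒n2

All matches (sorted): [[1,4],[2,2],[5,3],[6,4],[7,2],[12,4],[13,1],[13,2],[21,5],[22,4],[24,4],[25,2],[28,4],[30,4],[39,5],[41,4],[42,2]]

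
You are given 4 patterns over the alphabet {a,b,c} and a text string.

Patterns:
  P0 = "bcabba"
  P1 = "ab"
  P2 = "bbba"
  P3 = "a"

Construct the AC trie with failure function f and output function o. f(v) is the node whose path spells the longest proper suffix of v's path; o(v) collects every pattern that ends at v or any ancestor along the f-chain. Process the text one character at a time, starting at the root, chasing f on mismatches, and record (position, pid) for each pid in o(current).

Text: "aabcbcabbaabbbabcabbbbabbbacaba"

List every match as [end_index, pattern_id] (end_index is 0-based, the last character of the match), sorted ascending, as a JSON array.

Build automaton:
Trie nodes:
  0='ε' goto a→7 b→1
  1='b' goto b→9 c→2
  2='bc' goto a→3
  3='bca' goto b→4
  4='bcab' goto b→5
  5='bcabb' goto a→6
  6='bcabba' goto ·  ←P0
  7='a' goto b→8  ←P3
  8='ab' goto ·  ←P1
  9='bb' goto b→10
  10='bbb' goto a→11
  11='bbba' goto ·  ←P2

BFS fail/out derivation:
  n1('b'): parent n0 fail=0; on 'b' 0 → fail=0;  out ∅∪∅=∅
  n7('a'): parent n0 fail=0; on 'a' 0 → fail=0;  out {3}∪∅={3}
  n2('bc'): parent n1 fail=0; on 'c' 0 → fail=0;  out ∅∪∅=∅
  n8('ab'): parent n7 fail=0; on 'b' 0 → fail=1;  out {1}∪∅={1}
  n9('bb'): parent n1 fail=0; on 'b' 0 → fail=1;  out ∅∪∅=∅
  n3('bca'): parent n2 fail=0; on 'a' 0 → fail=7;  out ∅∪{3}={3}
  n10('bbb'): parent n9 fail=1; on 'b' 1 → fail=9;  out ∅∪∅=∅
  n4('bcab'): parent n3 fail=7; on 'b' 7 → fail=8;  out ∅∪{1}={1}
  n11('bbba'): parent n10 fail=9; on 'a' 9→1→0 → fail=7;  out {2}∪{3}={2,3}
  n5('bcabb'): parent n4 fail=8; on 'b' 8→1 → fail=9;  out ∅∪∅=∅
  n6('bcabba'): parent n5 fail=9; on 'a' 9→1→0 → fail=7;  out {0}∪{3}={0,3}

Text stream:
pos 0 'a': at 7  → match P3@[0:0]
pos 1 'a': at 7 (fail-walked)  → match P3@[1:1]
pos 2 'b': at 8  → match P1@[1:2]
pos 3 'c': at 2 (fail-walked)
pos 4 'b': at 1 (fail-walked)
pos 5 'c': at 2
pos 6 'a': at 3  → match P3@[6:6]
pos 7 'b': at 4  → match P1@[6:7]
pos 8 'b': at 5
pos 9 'a': at 6  → match P0@[4:9],P3@[9:9]
pos 10 'a': at 7 (fail-walked)  → match P3@[10:10]
pos 11 'b': at 8  → match P1@[10:11]
pos 12 'b': at 9 (fail-walked)
pos 13 'b': at 10
pos 14 'a': at 11  → match P2@[11:14],P3@[14:14]
pos 15 'b': at 8 (fail-walked)  → match P1@[14:15]
pos 16 'c': at 2 (fail-walked)
pos 17 'a': at 3  → match P3@[17:17]
pos 18 'b': at 4  → match P1@[17:18]
pos 19 'b': at 5
pos 20 'b': at 10 (fail-walked)
pos 21 'b': at 10 (fail-walked)
pos 22 'a': at 11  → match P2@[19:22],P3@[22:22]
pos 23 'b': at 8 (fail-walked)  → match P1@[22:23]
pos 24 'b': at 9 (fail-walked)
pos 25 'b': at 10
pos 26 'a': at 11  → match P2@[23:26],P3@[26:26]
pos 27 'c': at 0 (fail-walked)
pos 28 'a': at 7  → match P3@[28:28]
pos 29 'b': at 8  → match P1@[28:29]
pos 30 'a': at 7 (fail-walked)  → match P3@[30:30]

All matches (sorted): [[0,3],[1,3],[2,1],[6,3],[7,1],[9,0],[9,3],[10,3],[11,1],[14,2],[14,3],[15,1],[17,3],[18,1],[22,2],[22,3],[23,1],[26,2],[26,3],[28,3],[29,1],[30,3]]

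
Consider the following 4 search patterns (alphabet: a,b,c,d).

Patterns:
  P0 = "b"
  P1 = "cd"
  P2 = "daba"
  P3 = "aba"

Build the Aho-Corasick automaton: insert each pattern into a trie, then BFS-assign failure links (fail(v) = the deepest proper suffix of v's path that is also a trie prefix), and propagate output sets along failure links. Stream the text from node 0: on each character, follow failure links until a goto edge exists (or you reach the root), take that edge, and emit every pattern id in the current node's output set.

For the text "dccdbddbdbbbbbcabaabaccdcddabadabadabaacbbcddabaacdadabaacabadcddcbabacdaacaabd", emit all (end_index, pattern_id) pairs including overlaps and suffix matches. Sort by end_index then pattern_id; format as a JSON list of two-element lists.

Build:
Trie (insert patterns):
  0='ε' goto a→8 b→1 c→2 d→4
  1='b' goto ·  ←P0
  2='c' goto d→3
  3='cd' goto ·  ←P1
  4='d' goto a→5
  5='da' goto b→6
  6='dab' goto a→7
  7='daba' goto ·  ←P2
  8='a' goto b→9
  9='ab' goto a→10
  10='aba' goto ·  ←P3

BFS fail/out derivation:
  fail(1) 'b': from fail(0)=0 chase 'b': 0 ⇒ 0;  out={0}∪out(0)={0}
  fail(2) 'c': from fail(0)=0 chase 'c': 0 ⇒ 0;  out=∅∪out(0)=∅
  fail(4) 'd': from fail(0)=0 chase 'd': 0 ⇒ 0;  out=∅∪out(0)=∅
  fail(8) 'a': from fail(0)=0 chase 'a': 0 ⇒ 0;  out=∅∪out(0)=∅
  fail(3) 'cd': from fail(2)=0 chase 'd': 0 ⇒ 4;  out={1}∪out(4)={1}
  fail(5) 'da': from fail(4)=0 chase 'a': 0 ⇒ 8;  out=∅∪out(8)=∅
  fail(9) 'ab': from fail(8)=0 chase 'b': 0 ⇒ 1;  out=∅∪out(1)={0}
  fail(6) 'dab': from fail(5)=8 chase 'b': 8 ⇒ 9;  out=∅∪out(9)={0}
  fail(10) 'aba': from fail(9)=1 chase 'a': 1→0 ⇒ 8;  out={3}∪out(8)={3}
  fail(7) 'daba': from fail(6)=9 chase 'a': 9 ⇒ 10;  out={2}∪out(10)={2,3}

Text stream:
[0] read 'd'  n0⇒n4
[1] read 'c'  n4⇒n2 (fail-walked)
[2] read 'c'  n2⇒n2 (fail-walked)
[3] read 'd'  n2⇒n3  emit P1@[2:3]
[4] read 'b'  n3⇒n1 (fail-walked)  emit P0@[4:4]
[5] read 'd'  n1⇒n4 (fail-walked)
[6] read 'd'  n4⇒n4 (fail-walked)
[7] read 'b'  n4⇒n1 (fail-walked)  emit P0@[7:7]
[8] read 'd'  n1⇒n4 (fail-walked)
[9] read 'b'  n4⇒n1 (fail-walked)  emit P0@[9:9]
[10] read 'b'  n1⇒n1 (fail-walked)  emit P0@[10:10]
[11] read 'b'  n1⇒n1 (fail-walked)  emit P0@[11:11]
[12] read 'b'  n1⇒n1 (fail-walked)  emit P0@[12:12]
[13] read 'b'  n1⇒n1 (fail-walked)  emit P0@[13:13]
[14] read 'c'  n1⇒n2 (fail-walked)
[15] read 'a'  n2⇒n8 (fail-walked)
[16] read 'b'  n8⇒n9  emit P0@[16:16]
[17] read 'a'  n9⇒n10  emit P3@[15:17]
[18] read 'a'  n10⇒n8 (fail-walked)
[19] read 'b'  n8⇒n9  emit P0@[19:19]
[20] read 'a'  n9⇒n10  emit P3@[18:20]
[21] read 'c'  n10⇒n2 (fail-walked)
[22] read 'c'  n2⇒n2 (fail-walked)
[23] read 'd'  n2⇒n3  emit P1@[22:23]
[24] read 'c'  n3⇒n2 (fail-walked)
[25] read 'd'  n2⇒n3  emit P1@[24:25]
[26] read 'd'  n3⇒n4 (fail-walked)
[27] read 'a'  n4⇒n5
[28] read 'b'  n5⇒n6  emit P0@[28:28]
[29] read 'a'  n6⇒n7  emit P2@[26:29],P3@[27:29]
[30] read 'd'  n7⇒n4 (fail-walked)
[31] read 'a'  n4⇒n5
[32] read 'b'  n5⇒n6  emit P0@[32:32]
[33] read 'a'  n6⇒n7  emit P2@[30:33],P3@[31:33]
[34] read 'd'  n7⇒n4 (fail-walked)
[35] read 'a'  n4⇒n5
[36] read 'b'  n5⇒n6  emit P0@[36:36]
[37] read 'a'  n6⇒n7  emit P2@[34:37],P3@[35:37]
[38] read 'a'  n7⇒n8 (fail-walked)
[39] read 'c'  n8⇒n2 (fail-walked)
[40] read 'b'  n2⇒n1 (fail-walked)  emit P0@[40:40]
[41] read 'b'  n1⇒n1 (fail-walked)  emit P0@[41:41]
[42] read 'c'  n1⇒n2 (fail-walked)
[43] read 'd'  n2⇒n3  emit P1@[42:43]
[44] read 'd'  n3⇒n4 (fail-walked)
[45] read 'a'  n4⇒n5
[46] read 'b'  n5⇒n6  emit P0@[46:46]
[47] read 'a'  n6⇒n7  emit P2@[44:47],P3@[45:47]
[48] read 'a'  n7⇒n8 (fail-walked)
[49] read 'c'  n8⇒n2 (fail-walked)
[50] read 'd'  n2⇒n3  emit P1@[49:50]
[51] read 'a'  n3⇒n5 (fail-walked)
[52] read 'd'  n5⇒n4 (fail-walked)
[53] read 'a'  n4⇒n5
[54] read 'b'  n5⇒n6  emit P0@[54:54]
[55] read 'a'  n6⇒n7  emit P2@[52:55],P3@[53:55]
[56] read 'a'  n7⇒n8 (fail-walked)
[57] read 'c'  n8⇒n2 (fail-walked)
[58] read 'a'  n2⇒n8 (fail-walked)
[59] read 'b'  n8⇒n9  emit P0@[59:59]
[60] read 'a'  n9⇒n10  emit P3@[58:60]
[61] read 'd'  n10⇒n4 (fail-walked)
[62] read 'c'  n4⇒n2 (fail-walked)
[63] read 'd'  n2⇒n3  emit P1@[62:63]
[64] read 'd'  n3⇒n4 (fail-walked)
[65] read 'c'  n4⇒n2 (fail-walked)
[66] read 'b'  n2⇒n1 (fail-walked)  emit P0@[66:66]
[67] read 'a'  n1⇒n8 (fail-walked)
[68] read 'b'  n8⇒n9  emit P0@[68:68]
[69] read 'a'  n9⇒n10  emit P3@[67:69]
[70] read 'c'  n10⇒n2 (fail-walked)
[71] read 'd'  n2⇒n3  emit P1@[70:71]
[72] read 'a'  n3⇒n5 (fail-walked)
[73] read 'a'  n5⇒n8 (fail-walked)
[74] read 'c'  n8⇒n2 (fail-walked)
[75] read 'a'  n2⇒n8 (fail-walked)
[76] read 'a'  n8⇒n8 (fail-walked)
[77] read 'b'  n8⇒n9  emit P0@[77:77]
[78] read 'd'  n9⇒n4 (fail-walked)

All matches (sorted): [[3,1],[4,0],[7,0],[9,0],[10,0],[11,0],[12,0],[13,0],[16,0],[17,3],[19,0],[20,3],[23,1],[25,1],[28,0],[29,2],[29,3],[32,0],[33,2],[33,3],[36,0],[37,2],[37,3],[40,0],[41,0],[43,1],[46,0],[47,2],[47,3],[50,1],[54,0],[55,2],[55,3],[59,0],[60,3],[63,1],[66,0],[68,0],[69,3],[71,1],[77,0]]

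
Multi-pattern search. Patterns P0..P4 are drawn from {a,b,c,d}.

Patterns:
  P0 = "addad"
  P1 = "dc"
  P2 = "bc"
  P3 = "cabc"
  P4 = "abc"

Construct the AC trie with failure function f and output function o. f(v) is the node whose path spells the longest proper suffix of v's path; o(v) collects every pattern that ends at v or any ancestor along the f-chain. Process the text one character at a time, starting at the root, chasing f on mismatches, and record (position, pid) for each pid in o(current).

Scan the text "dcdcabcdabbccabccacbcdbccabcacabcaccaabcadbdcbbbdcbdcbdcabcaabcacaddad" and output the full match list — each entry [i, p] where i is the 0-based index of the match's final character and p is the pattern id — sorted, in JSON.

Construct AC machine:
Trie (insert patterns):
  0='ε' goto a→1 b→8 c→10 d→6
  1='a' goto b→14 d→2
  2='ad' goto d→3
  3='add' goto a→4
  4='adda' goto d→5
  5='addad' goto ·  ←P0
  6='d' goto c→7
  7='dc' goto ·  ←P1
  8='b' goto c→9
  9='bc' goto ·  ←P2
  10='c' goto a→11
  11='ca' goto b→12
  12='cab' goto c→13
  13='cabc' goto ·  ←P3
  14='ab' goto c→15
  15='abc' goto ·  ←P4

Failure links (BFS by depth):
  fail(1) 'a': from fail(0)=0 chase 'a': 0 ⇒ 0;  out=∅∪out(0)=∅
  fail(6) 'd': from fail(0)=0 chase 'd': 0 ⇒ 0;  out=∅∪out(0)=∅
  fail(8) 'b': from fail(0)=0 chase 'b': 0 ⇒ 0;  out=∅∪out(0)=∅
  fail(10) 'c': from fail(0)=0 chase 'c': 0 ⇒ 0;  out=∅∪out(0)=∅
  fail(2) 'ad': from fail(1)=0 chase 'd': 0 ⇒ 6;  out=∅∪out(6)=∅
  fail(7) 'dc': from fail(6)=0 chase 'c': 0 ⇒ 10;  out={1}∪out(10)={1}
  fail(9) 'bc': from fail(8)=0 chase 'c': 0 ⇒ 10;  out={2}∪out(10)={2}
  fail(11) 'ca': from fail(10)=0 chase 'a': 0 ⇒ 1;  out=∅∪out(1)=∅
  fail(14) 'ab': from fail(1)=0 chase 'b': 0 ⇒ 8;  out=∅∪out(8)=∅
  fail(3) 'add': from fail(2)=6 chase 'd': 6→0 ⇒ 6;  out=∅∪out(6)=∅
  fail(12) 'cab': from fail(11)=1 chase 'b': 1 ⇒ 14;  out=∅∪out(14)=∅
  fail(15) 'abc': from fail(14)=8 chase 'c': 8 ⇒ 9;  out={4}∪out(9)={2,4}
  fail(4) 'adda': from fail(3)=6 chase 'a': 6→0 ⇒ 1;  out=∅∪out(1)=∅
  fail(13) 'cabc': from fail(12)=14 chase 'c': 14 ⇒ 15;  out={3}∪out(15)={2,3,4}
  fail(5) 'addad': from fail(4)=1 chase 'd': 1 ⇒ 2;  out={0}∪out(2)={0}

Scan:
[0] read 'd'  n0⇒n6
[1] read 'c'  n6⇒n7  emit P1@[0:1]
[2] read 'd'  n7⇒n6 (via fail)
[3] read 'c'  n6⇒n7  emit P1@[2:3]
[4] read 'a'  n7⇒n11 (via fail)
[5] read 'b'  n11⇒n12
[6] read 'c'  n12⇒n13  emit P2@[5:6],P3@[3:6],P4@[4:6]
[7] read 'd'  n13⇒n6 (via fail)
[8] read 'a'  n6⇒n1 (via fail)
[9] read 'b'  n1⇒n14
[10] read 'b'  n14⇒n8 (via fail)
[11] read 'c'  n8⇒n9  emit P2@[10:11]
[12] read 'c'  n9⇒n10 (via fail)
[13] read 'a'  n10⇒n11
[14] read 'b'  n11⇒n12
[15] read 'c'  n12⇒n13  emit P2@[14:15],P3@[12:15],P4@[13:15]
[16] read 'c'  n13⇒n10 (via fail)
[17] read 'a'  n10⇒n11
[18] read 'c'  n11⇒n10 (via fail)
[19] read 'b'  n10⇒n8 (via fail)
[20] read 'c'  n8⇒n9  emit P2@[19:20]
[21] read 'd'  n9⇒n6 (via fail)
[22] read 'b'  n6⇒n8 (via fail)
[23] read 'c'  n8⇒n9  emit P2@[22:23]
[24] read 'c'  n9⇒n10 (via fail)
[25] read 'a'  n10⇒n11
[26] read 'b'  n11⇒n12
[27] read 'c'  n12⇒n13  emit P2@[26:27],P3@[24:27],P4@[25:27]
[28] read 'a'  n13⇒n11 (via fail)
[29] read 'c'  n11⇒n10 (via fail)
[30] read 'a'  n10⇒n11
[31] read 'b'  n11⇒n12
[32] read 'c'  n12⇒n13  emit P2@[31:32],P3@[29:32],P4@[30:32]
[33] read 'a'  n13⇒n11 (via fail)
[34] read 'c'  n11⇒n10 (via fail)
[35] read 'c'  n10⇒n10 (via fail)
[36] read 'a'  n10⇒n11
[37] read 'a'  n11⇒n1 (via fail)
[38] read 'b'  n1⇒n14
[39] read 'c'  n14⇒n15  emit P2@[38:39],P4@[37:39]
[40] read 'a'  n15⇒n11 (via fail)
[41] read 'd'  n11⇒n2 (via fail)
[42] read 'b'  n2⇒n8 (via fail)
[43] read 'd'  n8⇒n6 (via fail)
[44] read 'c'  n6⇒n7  emit P1@[43:44]
[45] read 'b'  n7⇒n8 (via fail)
[46] read 'b'  n8⇒n8 (via fail)
[47] read 'b'  n8⇒n8 (via fail)
[48] read 'd'  n8⇒n6 (via fail)
[49] read 'c'  n6⇒n7  emit P1@[48:49]
[50] read 'b'  n7⇒n8 (via fail)
[51] read 'd'  n8⇒n6 (via fail)
[52] read 'c'  n6⇒n7  emit P1@[51:52]
[53] read 'b'  n7⇒n8 (via fail)
[54] read 'd'  n8⇒n6 (via fail)
[55] read 'c'  n6⇒n7  emit P1@[54:55]
[56] read 'a'  n7⇒n11 (via fail)
[57] read 'b'  n11⇒n12
[58] read 'c'  n12⇒n13  emit P2@[57:58],P3@[55:58],P4@[56:58]
[59] read 'a'  n13⇒n11 (via fail)
[60] read 'a'  n11⇒n1 (via fail)
[61] read 'b'  n1⇒n14
[62] read 'c'  n14⇒n15  emit P2@[61:62],P4@[60:62]
[63] read 'a'  n15⇒n11 (via fail)
[64] read 'c'  n11⇒n10 (via fail)
[65] read 'a'  n10⇒n11
[66] read 'd'  n11⇒n2 (via fail)
[67] read 'd'  n2⇒n3
[68] read 'a'  n3⇒n4
[69] read 'd'  n4⇒n5  emit P0@[65:69]

Result: [[1,1],[3,1],[6,2],[6,3],[6,4],[11,2],[15,2],[15,3],[15,4],[20,2],[23,2],[27,2],[27,3],[27,4],[32,2],[32,3],[32,4],[39,2],[39,4],[44,1],[49,1],[52,1],[55,1],[58,2],[58,3],[58,4],[62,2],[62,4],[69,0]]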